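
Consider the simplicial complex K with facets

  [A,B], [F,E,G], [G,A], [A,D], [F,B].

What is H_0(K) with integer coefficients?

H_0 = Z.

We work with the vertex ordering A < B < D < E < F < G. The simplices of K, each written with vertices in increasing order, are:

  0-simplices (6): A, B, D, E, F, G
  1-simplices (7): AB, AD, AG, BF, EF, EG, FG
  2-simplices (1): EFG

Hence C_0 ≅ Z^6, C_1 ≅ Z^7, C_2 ≅ Z^1.

Boundary ∂_1: C_1 → C_0 sends each edge [p,q] (with p < q) to q − p. For instance
  ∂AG = G − A.
This gives a 6×7 integer matrix of rank 5; reducing to Smith normal form yields diagonal entries (1,1,1,1,1).

The boundary map ∂_2: C_2 → C_1 sends each 2-simplex [p,q,r] to [q,r] − [p,r] + [p,q]. For instance
  ∂EFG = FG − EG + EF.
This gives a 7×1 integer matrix of rank 1; reducing to Smith normal form yields diagonal entries (1).

Reading off H_k = ker ∂_k / im ∂_{k+1}:

  H_0: rank C_0 − rank ∂_1 = 6 − 5 = 1, and the invariant factors of ∂_1 are all 1, so H_0 ≅ Z.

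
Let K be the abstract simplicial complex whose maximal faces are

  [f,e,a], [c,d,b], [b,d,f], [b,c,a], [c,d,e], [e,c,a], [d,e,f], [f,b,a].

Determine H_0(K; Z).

Take the total order a < b < c < d < e < f on the vertex set. Then K (dimension 2) consists of the simplices:

  0-simplices (6): a, b, c, d, e, f
  1-simplices (12): ab, ac, ae, af, bc, bd, bf, cd, ce, de, df, ef
  2-simplices (8): abc, abf, ace, aef, bcd, bdf, cde, def

Hence C_0 ≅ Z^6, C_1 ≅ Z^12, C_2 ≅ Z^8.

Boundary ∂_1: C_1 → C_0 maps an edge to its endpoints' difference, ∂[p,q] = q − p.
This gives a 6×12 integer matrix of rank 5; reducing to Smith normal form yields diagonal entries (1,1,1,1,1).

The boundary map ∂_2: C_2 → C_1 acts by ∂[p,q,r] = [q,r] − [p,r] + [p,q]. For instance
  ∂ace = ce − ae + ac,
  ∂aef = ef − af + ae.
As a 12×8 matrix over Z this has rank 7, with invariant factors (1,1,1,1,1,1,1).

Computing H_k = (kernel of ∂_k) / (image of ∂_{k+1}):

  H_0: rank C_0 − rank ∂_1 = 6 − 5 = 1, and the invariant factors of ∂_1 are all 1, so H_0 = Z.

(K is a triangulation of the 2-sphere S^2.)

H_0 = Z.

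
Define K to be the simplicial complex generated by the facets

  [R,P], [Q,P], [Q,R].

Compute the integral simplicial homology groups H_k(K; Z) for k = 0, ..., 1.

We work with the vertex ordering P < Q < R. The simplices of K, each written with vertices in increasing order, are:

  0-simplices (3): P, Q, R
  1-simplices (3): PQ, PR, QR

Hence C_0 ≅ Z^3, C_1 ≅ Z^3.

Boundary ∂_1: C_1 → C_0 is given by ∂[p,q] = [q] − [p]. For instance
  ∂PQ = Q − P.
As a 3×3 matrix over Z this has rank 2, with invariant factors (1,1).

Computing H_k = (kernel of ∂_k) / (image of ∂_{k+1}):

  H_0: rank C_0 − rank ∂_1 = 3 − 2 = 1, and the invariant factors of ∂_1 are all 1, so H_0 = Z.
  H_1: rank ker ∂_1 − rank ∂_2 = (3 − 2) − 0 = 1, and there is no ∂_2, so H_1 = Z.

As a check, the Euler characteristic is 3 − 3 = 0, which agrees with 1 − 1 = 0.

H_0 ≅ Z,  H_1 ≅ Z.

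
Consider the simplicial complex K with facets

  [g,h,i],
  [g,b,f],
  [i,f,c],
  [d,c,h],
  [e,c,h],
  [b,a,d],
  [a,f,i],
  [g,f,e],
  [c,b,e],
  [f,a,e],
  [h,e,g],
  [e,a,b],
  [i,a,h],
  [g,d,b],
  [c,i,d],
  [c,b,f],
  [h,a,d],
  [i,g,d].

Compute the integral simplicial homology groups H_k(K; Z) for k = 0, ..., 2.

Fix the vertex order a < b < c < d < e < f < g < h < i and write every simplex with vertices in increasing order. Then dim K = 2 and the simplices of K are:

  0-simplices (9): a, b, c, d, e, f, g, h, i
  1-simplices (27): ab, ad, ae, af, ah, ai, bc, bd, be, bf, bg, cd, ce, cf, ch, ci, dg, dh, di, ef, eg, eh, fg, fi, gh, gi, hi
  2-simplices (18): abd, abe, adh, aef, afi, ahi, bce, bcf, bdg, bfg, cdh, cdi, ceh, cfi, dgi, efg, egh, ghi

so the chain groups are C_0 ≅ Z^9, C_1 ≅ Z^27, C_2 ≅ Z^18.

Boundary ∂_1: C_1 → C_0 maps an edge to its endpoints' difference, ∂[p,q] = q − p. For instance
  ∂cf = f − c.
The resulting 9×27 matrix has rank 8, and its Smith normal form has invariant factors (1,1,1,1,1,1,1,1).

∂_2: C_2 → C_1 acts by ∂[p,q,r] = [q,r] − [p,r] + [p,q]. For instance
  ∂dgi = gi − di + dg,
  ∂bcf = cf − bf + bc.
The resulting 27×18 matrix has rank 18, and its Smith normal form has invariant factors (1,1,1,1,1,1,1,1,1,1,1,1,1,1,1,1,1,2).

From H_k ≅ ker(∂_k) / im(∂_{k+1}) we obtain:

  H_0: rank C_0 − rank ∂_1 = 9 − 8 = 1, and the invariant factors of ∂_1 are all 1, so H_0 ≅ Z.
  H_1: rank ker ∂_1 − rank ∂_2 = (27 − 8) − 18 = 1, and ∂_2 has invariant factor 2 > 1, so H_1 ≅ Z ⊕ Z/2Z.
  H_2: rank ker ∂_2 − rank ∂_3 = (18 − 18) − 0 = 0, and there is no ∂_3, so H_2 ≅ 0.

H_0 ≅ Z,  H_1 ≅ Z ⊕ Z/2Z,  H_2 = 0.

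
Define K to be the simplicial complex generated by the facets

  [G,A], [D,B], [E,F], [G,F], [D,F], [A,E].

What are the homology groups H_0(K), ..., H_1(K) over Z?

Take the total order A < B < D < E < F < G on the vertex set. Then K (dimension 1) consists of the simplices:

  0-simplices (6): A, B, D, E, F, G
  1-simplices (6): AE, AG, BD, DF, EF, FG

giving chain groups C_0 ≅ Z^6, C_1 ≅ Z^6.

The boundary map ∂_1: C_1 → C_0 maps an edge to its endpoints' difference, ∂[p,q] = q − p.
The 6×6 boundary matrix has rank 5 and Smith normal form diag(1,1,1,1,1).

Now H_k = ker ∂_k / im ∂_{k+1}, so:

  H_0: rank C_0 − rank ∂_1 = 6 − 5 = 1, and the invariant factors of ∂_1 are all 1, so H_0 = Z.
  H_1: rank ker ∂_1 − rank ∂_2 = (6 − 5) − 0 = 1, and there is no ∂_2, so H_1 = Z.

As a check, the Euler characteristic is 6 − 6 = 0, which agrees with 1 − 1 = 0.

H_0 = Z,  H_1 = Z.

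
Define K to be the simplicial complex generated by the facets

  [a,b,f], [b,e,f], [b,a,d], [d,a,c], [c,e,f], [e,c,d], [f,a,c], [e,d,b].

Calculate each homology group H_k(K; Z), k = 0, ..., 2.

H_0 = Z,  H_1 = 0,  H_2 = Z.

K has 6 vertices, 12 edges, 8 triangles.
rank ∂_0 = 0, rank ∂_1 = 5 ⇒ b_0 = 6 − 0 − 5 = 1; all invariant factors of ∂_1 are 1 so no torsion. So H_0 = Z.
rank ∂_1 = 5, rank ∂_2 = 7 ⇒ b_1 = 12 − 5 − 7 = 0; all invariant factors of ∂_2 are 1 so no torsion. So H_1 = 0.
rank ∂_2 = 7, rank ∂_3 = 0 ⇒ b_2 = 8 − 7 − 0 = 1. So H_2 = Z.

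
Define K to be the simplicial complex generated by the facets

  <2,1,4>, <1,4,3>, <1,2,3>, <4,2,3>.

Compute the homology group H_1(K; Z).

Fix the vertex order 1 < 2 < 3 < 4 and write every simplex with vertices in increasing order. Then dim K = 2 and the simplices of K are:

  0-simplices (4): [1], [2], [3], [4]
  1-simplices (6): [1,2], [1,3], [1,4], [2,3], [2,4], [3,4]
  2-simplices (4): [1,2,3], [1,2,4], [1,3,4], [2,3,4]

giving chain groups C_0 ≅ Z^4, C_1 ≅ Z^6, C_2 ≅ Z^4.

The boundary map ∂_1: C_1 → C_0 is given by ∂[p,q] = [q] − [p]. For instance
  ∂[1,3] = [3] − [1].
This gives a 4×6 integer matrix of rank 3; reducing to Smith normal form yields diagonal entries (1,1,1).

∂_2: C_2 → C_1 maps a triangle to the signed sum of its edges. For instance
  ∂[1,3,4] = [3,4] − [1,4] + [1,3],
  ∂[2,3,4] = [3,4] − [2,4] + [2,3].
The 6×4 boundary matrix has rank 3 and Smith normal form diag(1,1,1).

From H_k ≅ ker(∂_k) / im(∂_{k+1}) we obtain:

  H_1: rank ker ∂_1 − rank ∂_2 = (6 − 3) − 3 = 0, and the invariant factors of ∂_2 are all 1, so H_1 = 0.

H_1 ≅ 0.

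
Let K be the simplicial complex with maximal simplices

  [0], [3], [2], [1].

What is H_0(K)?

Order the vertices as 0 < 1 < 2 < 3. Listing each simplex with vertices in this order, K has dimension 0 with simplices:

  0-simplices (4): [0], [1], [2], [3]

so the chain groups are C_0 ≅ Z^4.

Reading off H_k = ker ∂_k / im ∂_{k+1}:

  H_0: rank C_0 − rank ∂_1 = 4 − 0 = 4, and there is no ∂_1, so H_0 ≅ Z^4.

H_0 = Z^4.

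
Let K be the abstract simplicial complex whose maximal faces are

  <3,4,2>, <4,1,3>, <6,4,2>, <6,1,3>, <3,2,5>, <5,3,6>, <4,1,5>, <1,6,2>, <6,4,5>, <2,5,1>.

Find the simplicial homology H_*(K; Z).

Take the total order 1 < 2 < 3 < 4 < 5 < 6 on the vertex set. Then K (dimension 2) consists of the simplices:

  0-simplices (6): [1], [2], [3], [4], [5], [6]
  1-simplices (15): [1,2], [1,3], [1,4], [1,5], [1,6], [2,3], [2,4], [2,5], [2,6], [3,4], [3,5], [3,6], [4,5], [4,6], [5,6]
  2-simplices (10): [1,2,5], [1,2,6], [1,3,4], [1,3,6], [1,4,5], [2,3,4], [2,3,5], [2,4,6], [3,5,6], [4,5,6]

so the chain groups are C_0 ≅ Z^6, C_1 ≅ Z^15, C_2 ≅ Z^10.

∂_1: C_1 → C_0 maps an edge to its endpoints' difference, ∂[p,q] = q − p.
The resulting 6×15 matrix has rank 5, and its Smith normal form has invariant factors (1,1,1,1,1).

∂_2: C_2 → C_1 acts by ∂[p,q,r] = [q,r] − [p,r] + [p,q]. For instance
  ∂[4,5,6] = [5,6] − [4,6] + [4,5],
  ∂[2,4,6] = [4,6] − [2,6] + [2,4].
This gives a 15×10 integer matrix of rank 10; reducing to Smith normal form yields diagonal entries (1,1,1,1,1,1,1,1,1,2).

Reading off H_k = ker ∂_k / im ∂_{k+1}:

  H_0: rank C_0 − rank ∂_1 = 6 − 5 = 1, and the invariant factors of ∂_1 are all 1, so H_0 = Z.
  H_1: rank ker ∂_1 − rank ∂_2 = (15 − 5) − 10 = 0, and ∂_2 has invariant factor 2 > 1, so H_1 = Z/2.
  H_2: rank ker ∂_2 − rank ∂_3 = (10 − 10) − 0 = 0, and there is no ∂_3, so H_2 = 0.

(K is a triangulation of the real projective plane RP^2.)

H_0 = Z,  H_1 = Z/2,  H_2 = 0.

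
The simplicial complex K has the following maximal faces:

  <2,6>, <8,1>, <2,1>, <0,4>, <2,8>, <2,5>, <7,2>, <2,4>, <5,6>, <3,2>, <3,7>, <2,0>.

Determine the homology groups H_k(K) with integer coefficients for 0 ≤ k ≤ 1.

H_0 ≅ Z,  H_1 ≅ Z^4.

Take the total order 0 < 1 < 2 < 3 < 4 < 5 < 6 < 7 < 8 on the vertex set. Then K (dimension 1) consists of the simplices:

  0-simplices (9): [0], [1], [2], [3], [4], [5], [6], [7], [8]
  1-simplices (12): [0,2], [0,4], [1,2], [1,8], [2,3], [2,4], [2,5], [2,6], [2,7], [2,8], [3,7], [5,6]

so the chain groups are C_0 ≅ Z^9, C_1 ≅ Z^12.

∂_1: C_1 → C_0 sends each edge [p,q] (with p < q) to q − p.
The resulting 9×12 matrix has rank 8, and its Smith normal form has invariant factors (1,1,1,1,1,1,1,1).

From H_k ≅ ker(∂_k) / im(∂_{k+1}) we obtain:

  H_0: rank C_0 − rank ∂_1 = 9 − 8 = 1, and the invariant factors of ∂_1 are all 1, so H_0 = Z.
  H_1: rank ker ∂_1 − rank ∂_2 = (12 − 8) − 0 = 4, and there is no ∂_2, so H_1 = Z^4.

(K is a triangulation of a wedge of 4 circles.)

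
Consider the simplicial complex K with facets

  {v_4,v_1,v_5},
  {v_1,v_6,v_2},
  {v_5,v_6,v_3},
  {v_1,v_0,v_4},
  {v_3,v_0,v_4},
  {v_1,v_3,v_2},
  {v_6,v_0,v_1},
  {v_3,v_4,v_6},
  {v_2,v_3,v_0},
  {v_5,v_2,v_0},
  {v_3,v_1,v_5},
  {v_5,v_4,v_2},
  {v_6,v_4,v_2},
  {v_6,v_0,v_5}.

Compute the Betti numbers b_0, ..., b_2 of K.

Take the total order v_0 < v_1 < v_2 < v_3 < v_4 < v_5 < v_6 on the vertex set. Then K (dimension 2) consists of the simplices:

  0-simplices (7): [v_0], [v_1], [v_2], [v_3], [v_4], [v_5], [v_6]
  1-simplices (21): (21 of them)
  2-simplices (14): (14 of them)

giving chain groups C_0 ≅ Z^7, C_1 ≅ Z^21, C_2 ≅ Z^14.

Boundary ∂_1: C_1 → C_0 sends each edge [p,q] (with p < q) to q − p. For instance
  ∂[v_0,v_2] = [v_2] − [v_0].
The 7×21 boundary matrix has rank 6 and Smith normal form diag(1,1,1,1,1,1).

The boundary map ∂_2: C_2 → C_1 maps a triangle to the signed sum of its edges. For instance
  ∂[v_0,v_1,v_4] = [v_1,v_4] − [v_0,v_4] + [v_0,v_1],
  ∂[v_3,v_5,v_6] = [v_5,v_6] − [v_3,v_6] + [v_3,v_5].
The resulting 21×14 matrix has rank 13, and its Smith normal form has invariant factors (1,1,1,1,1,1,1,1,1,1,1,1,1).

Computing H_k = (kernel of ∂_k) / (image of ∂_{k+1}):

  H_0: rank C_0 − rank ∂_1 = 7 − 6 = 1, and the invariant factors of ∂_1 are all 1, so H_0 = Z.
  H_1: rank ker ∂_1 − rank ∂_2 = (21 − 6) − 13 = 2, and the invariant factors of ∂_2 are all 1, so H_1 = Z^2.
  H_2: rank ker ∂_2 − rank ∂_3 = (14 − 13) − 0 = 1, and there is no ∂_3, so H_2 = Z.

(K is a triangulation of the torus T^2.)

Hence the Betti numbers are b_0 = 1, b_1 = 2, b_2 = 1.

b_0 = 1, b_1 = 2, b_2 = 1.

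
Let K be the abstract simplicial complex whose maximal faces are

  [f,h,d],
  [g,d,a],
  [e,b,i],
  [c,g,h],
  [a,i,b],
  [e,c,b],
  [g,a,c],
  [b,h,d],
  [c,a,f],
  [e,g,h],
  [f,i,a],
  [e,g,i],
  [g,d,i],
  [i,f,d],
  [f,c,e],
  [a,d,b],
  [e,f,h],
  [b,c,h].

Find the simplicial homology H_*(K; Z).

We work with the vertex ordering a < b < c < d < e < f < g < h < i. The simplices of K, each written with vertices in increasing order, are:

  0-simplices (9): a, b, c, d, e, f, g, h, i
  1-simplices (27): ab, ac, ad, af, ag, ai, bc, bd, be, bh, bi, ce, cf, cg, ch, df, dg, dh, di, ef, eg, eh, ei, fh, fi, gh, gi
  2-simplices (18): abd, abi, acf, acg, adg, afi, bce, bch, bdh, bei, cef, cgh, dfh, dfi, dgi, efh, egh, egi

giving chain groups C_0 ≅ Z^9, C_1 ≅ Z^27, C_2 ≅ Z^18.

The boundary map ∂_1: C_1 → C_0 sends each edge [p,q] (with p < q) to q − p.
The 9×27 boundary matrix has rank 8 and Smith normal form diag(1,1,1,1,1,1,1,1).

∂_2: C_2 → C_1 acts by ∂[p,q,r] = [q,r] − [p,r] + [p,q]. For instance
  ∂afi = fi − ai + af,
  ∂dfi = fi − di + df.
This gives a 27×18 integer matrix of rank 18; reducing to Smith normal form yields diagonal entries (1,1,1,1,1,1,1,1,1,1,1,1,1,1,1,1,1,2).

Reading off H_k = ker ∂_k / im ∂_{k+1}:

  H_0: rank C_0 − rank ∂_1 = 9 − 8 = 1, and the invariant factors of ∂_1 are all 1, so H_0 = Z.
  H_1: rank ker ∂_1 − rank ∂_2 = (27 − 8) − 18 = 1, and ∂_2 has invariant factor 2 > 1, so H_1 = Z × Z/2.
  H_2: rank ker ∂_2 − rank ∂_3 = (18 − 18) − 0 = 0, and there is no ∂_3, so H_2 = 0.

As a check, the Euler characteristic is 9 − 27 + 18 = 0, which agrees with 1 − 1 + 0 = 0.

H_0 ≅ Z,  H_1 ≅ Z × Z/2,  H_2 = 0.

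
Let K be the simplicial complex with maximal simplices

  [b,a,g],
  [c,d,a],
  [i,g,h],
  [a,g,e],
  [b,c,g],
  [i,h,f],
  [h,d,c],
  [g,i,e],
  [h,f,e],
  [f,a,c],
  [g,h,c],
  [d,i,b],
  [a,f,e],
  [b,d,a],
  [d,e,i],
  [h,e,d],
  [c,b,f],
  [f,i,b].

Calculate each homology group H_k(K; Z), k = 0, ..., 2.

H_0 ≅ Z,  H_1 ≅ Z × Z/2,  H_2 = 0.

K has 9 vertices, 27 edges, 18 triangles.
rank ∂_0 = 0, rank ∂_1 = 8 ⇒ b_0 = 9 − 0 − 8 = 1; all invariant factors of ∂_1 are 1 so no torsion. So H_0 ≅ Z.
rank ∂_1 = 8, rank ∂_2 = 18 ⇒ b_1 = 27 − 8 − 18 = 1; ∂_2 has invariant factor(s) [2] giving torsion. So H_1 ≅ Z × Z/2.
rank ∂_2 = 18, rank ∂_3 = 0 ⇒ b_2 = 18 − 18 − 0 = 0. So H_2 ≅ 0.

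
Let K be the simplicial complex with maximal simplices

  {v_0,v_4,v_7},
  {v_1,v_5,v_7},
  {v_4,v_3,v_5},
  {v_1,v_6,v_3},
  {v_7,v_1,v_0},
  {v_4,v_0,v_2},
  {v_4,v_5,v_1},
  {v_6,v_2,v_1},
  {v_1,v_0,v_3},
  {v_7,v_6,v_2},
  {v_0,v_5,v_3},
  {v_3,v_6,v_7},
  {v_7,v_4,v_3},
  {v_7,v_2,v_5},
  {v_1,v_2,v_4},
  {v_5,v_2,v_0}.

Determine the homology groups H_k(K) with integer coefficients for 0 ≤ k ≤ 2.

Take the total order v_0 < v_1 < v_2 < v_3 < v_4 < v_5 < v_6 < v_7 on the vertex set. Then K (dimension 2) consists of the simplices:

  0-simplices (8): [v_0], [v_1], [v_2], [v_3], [v_4], [v_5], [v_6], [v_7]
  1-simplices (24): (24 of them)
  2-simplices (16): (16 of them)

giving chain groups C_0 ≅ Z^8, C_1 ≅ Z^24, C_2 ≅ Z^16.

The boundary map ∂_1: C_1 → C_0 maps an edge to its endpoints' difference, ∂[p,q] = q − p.
The 8×24 boundary matrix has rank 7 and Smith normal form diag(1,1,1,1,1,1,1).

The boundary map ∂_2: C_2 → C_1 acts by ∂[p,q,r] = [q,r] − [p,r] + [p,q]. For instance
  ∂[v_0,v_2,v_4] = [v_2,v_4] − [v_0,v_4] + [v_0,v_2],
  ∂[v_1,v_2,v_4] = [v_2,v_4] − [v_1,v_4] + [v_1,v_2].
The resulting 24×16 matrix has rank 15, and its Smith normal form has invariant factors (1,1,1,1,1,1,1,1,1,1,1,1,1,1,1).

Now H_k = ker ∂_k / im ∂_{k+1}, so:

  H_0: rank C_0 − rank ∂_1 = 8 − 7 = 1, and the invariant factors of ∂_1 are all 1, so H_0 = Z.
  H_1: rank ker ∂_1 − rank ∂_2 = (24 − 7) − 15 = 2, and the invariant factors of ∂_2 are all 1, so H_1 = Z^2.
  H_2: rank ker ∂_2 − rank ∂_3 = (16 − 15) − 0 = 1, and there is no ∂_3, so H_2 = Z.

H_0 ≅ Z,  H_1 ≅ Z^2,  H_2 ≅ Z.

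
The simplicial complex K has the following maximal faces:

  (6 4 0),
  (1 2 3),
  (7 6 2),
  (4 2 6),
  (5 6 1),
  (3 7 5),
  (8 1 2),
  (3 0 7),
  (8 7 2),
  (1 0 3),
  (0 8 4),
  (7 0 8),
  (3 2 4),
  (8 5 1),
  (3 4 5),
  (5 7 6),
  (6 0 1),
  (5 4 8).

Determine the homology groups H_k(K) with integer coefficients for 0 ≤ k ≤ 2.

We work with the vertex ordering 0 < 1 < 2 < 3 < 4 < 5 < 6 < 7 < 8. The simplices of K, each written with vertices in increasing order, are:

  0-simplices (9): [0], [1], [2], [3], [4], [5], [6], [7], [8]
  1-simplices (27): (27 of them)
  2-simplices (18): [0,1,3], [0,1,6], [0,3,7], [0,4,6], [0,4,8], [0,7,8], [1,2,3], [1,2,8], [1,5,6], [1,5,8], [2,3,4], [2,4,6], [2,6,7], [2,7,8], [3,4,5], [3,5,7], [4,5,8], [5,6,7]

giving chain groups C_0 ≅ Z^9, C_1 ≅ Z^27, C_2 ≅ Z^18.

Boundary ∂_1: C_1 → C_0 maps an edge to its endpoints' difference, ∂[p,q] = q − p. For instance
  ∂[4,6] = [6] − [4].
The 9×27 boundary matrix has rank 8 and Smith normal form diag(1,1,1,1,1,1,1,1).

Boundary ∂_2: C_2 → C_1 acts by ∂[p,q,r] = [q,r] − [p,r] + [p,q]. For instance
  ∂[2,3,4] = [3,4] − [2,4] + [2,3],
  ∂[2,6,7] = [6,7] − [2,7] + [2,6].
The resulting 27×18 matrix has rank 17, and its Smith normal form has invariant factors (1,1,1,1,1,1,1,1,1,1,1,1,1,1,1,1,1).

Reading off H_k = ker ∂_k / im ∂_{k+1}:

  H_0: rank C_0 − rank ∂_1 = 9 − 8 = 1, and the invariant factors of ∂_1 are all 1, so H_0 ≅ Z.
  H_1: rank ker ∂_1 − rank ∂_2 = (27 − 8) − 17 = 2, and the invariant factors of ∂_2 are all 1, so H_1 ≅ Z^2.
  H_2: rank ker ∂_2 − rank ∂_3 = (18 − 17) − 0 = 1, and there is no ∂_3, so H_2 ≅ Z.

H_0 ≅ Z,  H_1 ≅ Z^2,  H_2 ≅ Z.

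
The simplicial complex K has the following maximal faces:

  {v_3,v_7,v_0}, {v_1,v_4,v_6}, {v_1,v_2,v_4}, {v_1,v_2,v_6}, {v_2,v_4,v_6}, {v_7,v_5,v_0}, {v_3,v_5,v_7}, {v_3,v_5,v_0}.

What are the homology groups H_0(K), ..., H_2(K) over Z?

H_0 = Z^2,  H_1 = 0,  H_2 = Z^2.

Fix the vertex order v_0 < v_1 < v_2 < v_3 < v_4 < v_5 < v_6 < v_7 and write every simplex with vertices in increasing order. Then dim K = 2 and the simplices of K are:

  0-simplices (8): [v_0], [v_1], [v_2], [v_3], [v_4], [v_5], [v_6], [v_7]
  1-simplices (12): [v_0,v_3], [v_0,v_5], [v_0,v_7], [v_1,v_2], [v_1,v_4], [v_1,v_6], [v_2,v_4], [v_2,v_6], [v_3,v_5], [v_3,v_7], [v_4,v_6], [v_5,v_7]
  2-simplices (8): [v_0,v_3,v_5], [v_0,v_3,v_7], [v_0,v_5,v_7], [v_1,v_2,v_4], [v_1,v_2,v_6], [v_1,v_4,v_6], [v_2,v_4,v_6], [v_3,v_5,v_7]

Hence C_0 ≅ Z^8, C_1 ≅ Z^12, C_2 ≅ Z^8.

Boundary ∂_1: C_1 → C_0 is given by ∂[p,q] = [q] − [p].
This gives a 8×12 integer matrix of rank 6; reducing to Smith normal form yields diagonal entries (1,1,1,1,1,1).

The boundary map ∂_2: C_2 → C_1 sends each 2-simplex [p,q,r] to [q,r] − [p,r] + [p,q]. For instance
  ∂[v_2,v_4,v_6] = [v_4,v_6] − [v_2,v_6] + [v_2,v_4],
  ∂[v_0,v_5,v_7] = [v_5,v_7] − [v_0,v_7] + [v_0,v_5].
The 12×8 boundary matrix has rank 6 and Smith normal form diag(1,1,1,1,1,1).

Now H_k = ker ∂_k / im ∂_{k+1}, so:

  H_0: rank C_0 − rank ∂_1 = 8 − 6 = 2, and the invariant factors of ∂_1 are all 1, so H_0 ≅ Z^2.
  H_1: rank ker ∂_1 − rank ∂_2 = (12 − 6) − 6 = 0, and the invariant factors of ∂_2 are all 1, so H_1 ≅ 0.
  H_2: rank ker ∂_2 − rank ∂_3 = (8 − 6) − 0 = 2, and there is no ∂_3, so H_2 ≅ Z^2.

(K is a triangulation of the disjoint union of the 2-sphere S^2 and the 2-sphere S^2.)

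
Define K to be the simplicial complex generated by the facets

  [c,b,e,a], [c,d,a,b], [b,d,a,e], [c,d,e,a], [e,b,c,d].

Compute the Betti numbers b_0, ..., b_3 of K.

Take the total order a < b < c < d < e on the vertex set. Then K (dimension 3) consists of the simplices:

  0-simplices (5): a, b, c, d, e
  1-simplices (10): ab, ac, ad, ae, bc, bd, be, cd, ce, de
  2-simplices (10): abc, abd, abe, acd, ace, ade, bcd, bce, bde, cde
  3-simplices (5): abcd, abce, abde, acde, bcde

so the chain groups are C_0 ≅ Z^5, C_1 ≅ Z^10, C_2 ≅ Z^10, C_3 ≅ Z^5.

The boundary map ∂_1: C_1 → C_0 is given by ∂[p,q] = [q] − [p]. For instance
  ∂ce = e − c.
This gives a 5×10 integer matrix of rank 4; reducing to Smith normal form yields diagonal entries (1,1,1,1).

Boundary ∂_2: C_2 → C_1 maps a triangle to the signed sum of its edges. For instance
  ∂cde = de − ce + cd,
  ∂abd = bd − ad + ab.
As a 10×10 matrix over Z this has rank 6, with invariant factors (1,1,1,1,1,1).

Boundary ∂_3: C_3 → C_2 sends each 3-simplex σ to the alternating sum Σ_i (−1)^i (σ with its i-th vertex removed). For instance
  ∂bcde = cde − bde + bce − bcd,
  ∂acde = cde − ade + ace − acd.
The resulting 10×5 matrix has rank 4, and its Smith normal form has invariant factors (1,1,1,1).

Now H_k = ker ∂_k / im ∂_{k+1}, so:

  H_0: rank C_0 − rank ∂_1 = 5 − 4 = 1, and the invariant factors of ∂_1 are all 1, so H_0 ≅ Z.
  H_1: rank ker ∂_1 − rank ∂_2 = (10 − 4) − 6 = 0, and the invariant factors of ∂_2 are all 1, so H_1 ≅ 0.
  H_2: rank ker ∂_2 − rank ∂_3 = (10 − 6) − 4 = 0, and the invariant factors of ∂_3 are all 1, so H_2 ≅ 0.
  H_3: rank ker ∂_3 − rank ∂_4 = (5 − 4) − 0 = 1, and there is no ∂_4, so H_3 ≅ Z.

(K is a triangulation of the 3-sphere S^3.)

Hence the Betti numbers are b_0 = 1, b_1 = 0, b_2 = 0, b_3 = 1.

b_0 = 1, b_1 = 0, b_2 = 0, b_3 = 1.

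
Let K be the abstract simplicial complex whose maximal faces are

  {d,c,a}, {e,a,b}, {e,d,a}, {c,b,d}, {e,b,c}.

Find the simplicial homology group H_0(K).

Take the total order a < b < c < d < e on the vertex set. Then K (dimension 2) consists of the simplices:

  0-simplices (5): a, b, c, d, e
  1-simplices (10): ab, ac, ad, ae, bc, bd, be, cd, ce, de
  2-simplices (5): abe, acd, ade, bcd, bce

so the chain groups are C_0 ≅ Z^5, C_1 ≅ Z^10, C_2 ≅ Z^5.

The boundary map ∂_1: C_1 → C_0 sends each edge [p,q] (with p < q) to q − p.
The resulting 5×10 matrix has rank 4, and its Smith normal form has invariant factors (1,1,1,1).

The boundary map ∂_2: C_2 → C_1 sends each 2-simplex [p,q,r] to [q,r] − [p,r] + [p,q]. For instance
  ∂acd = cd − ad + ac,
  ∂abe = be − ae + ab.
The 10×5 boundary matrix has rank 5 and Smith normal form diag(1,1,1,1,1).

Computing H_k = (kernel of ∂_k) / (image of ∂_{k+1}):

  H_0: rank C_0 − rank ∂_1 = 5 − 4 = 1, and the invariant factors of ∂_1 are all 1, so H_0 = Z.

(K is a triangulation of the Möbius band.)

H_0 = Z.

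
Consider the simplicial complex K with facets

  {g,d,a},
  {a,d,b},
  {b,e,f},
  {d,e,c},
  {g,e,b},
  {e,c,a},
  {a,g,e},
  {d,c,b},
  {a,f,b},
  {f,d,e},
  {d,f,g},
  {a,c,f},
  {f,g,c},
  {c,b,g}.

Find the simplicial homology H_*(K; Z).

H_0 = Z,  H_1 = Z^2,  H_2 = Z.

Fix the vertex order a < b < c < d < e < f < g and write every simplex with vertices in increasing order. Then dim K = 2 and the simplices of K are:

  0-simplices (7): a, b, c, d, e, f, g
  1-simplices (21): ab, ac, ad, ae, af, ag, bc, bd, be, bf, bg, cd, ce, cf, cg, de, df, dg, ef, eg, fg
  2-simplices (14): abd, abf, ace, acf, adg, aeg, bcd, bcg, bef, beg, cde, cfg, def, dfg

giving chain groups C_0 ≅ Z^7, C_1 ≅ Z^21, C_2 ≅ Z^14.

The boundary map ∂_1: C_1 → C_0 sends each edge [p,q] (with p < q) to q − p. For instance
  ∂ad = d − a.
The resulting 7×21 matrix has rank 6, and its Smith normal form has invariant factors (1,1,1,1,1,1).

The boundary map ∂_2: C_2 → C_1 acts by ∂[p,q,r] = [q,r] − [p,r] + [p,q]. For instance
  ∂acf = cf − af + ac,
  ∂bef = ef − bf + be.
This gives a 21×14 integer matrix of rank 13; reducing to Smith normal form yields diagonal entries (1,1,1,1,1,1,1,1,1,1,1,1,1).

Computing H_k = (kernel of ∂_k) / (image of ∂_{k+1}):

  H_0: rank C_0 − rank ∂_1 = 7 − 6 = 1, and the invariant factors of ∂_1 are all 1, so H_0 = Z.
  H_1: rank ker ∂_1 − rank ∂_2 = (21 − 6) − 13 = 2, and the invariant factors of ∂_2 are all 1, so H_1 = Z^2.
  H_2: rank ker ∂_2 − rank ∂_3 = (14 − 13) − 0 = 1, and there is no ∂_3, so H_2 = Z.

As a check, the Euler characteristic is 7 − 21 + 14 = 0, which agrees with 1 − 2 + 1 = 0.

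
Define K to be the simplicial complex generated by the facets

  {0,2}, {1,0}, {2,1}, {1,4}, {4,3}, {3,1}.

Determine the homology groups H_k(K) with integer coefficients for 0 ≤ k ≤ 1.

K has 5 vertices, 6 edges.
rank ∂_0 = 0, rank ∂_1 = 4 ⇒ b_0 = 5 − 0 − 4 = 1; all invariant factors of ∂_1 are 1 so no torsion. So H_0 = Z.
rank ∂_1 = 4, rank ∂_2 = 0 ⇒ b_1 = 6 − 4 − 0 = 2. So H_1 = Z^2.

H_0 ≅ Z,  H_1 ≅ Z^2.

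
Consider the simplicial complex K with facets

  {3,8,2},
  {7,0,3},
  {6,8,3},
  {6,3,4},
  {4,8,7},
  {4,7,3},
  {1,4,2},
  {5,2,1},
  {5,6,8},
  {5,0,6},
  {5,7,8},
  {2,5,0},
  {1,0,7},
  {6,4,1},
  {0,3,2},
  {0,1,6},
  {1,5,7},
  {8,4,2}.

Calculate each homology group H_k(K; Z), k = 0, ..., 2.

We work with the vertex ordering 0 < 1 < 2 < 3 < 4 < 5 < 6 < 7 < 8. The simplices of K, each written with vertices in increasing order, are:

  0-simplices (9): [0], [1], [2], [3], [4], [5], [6], [7], [8]
  1-simplices (27): (27 of them)
  2-simplices (18): [0,1,6], [0,1,7], [0,2,3], [0,2,5], [0,3,7], [0,5,6], [1,2,4], [1,2,5], [1,4,6], [1,5,7], [2,3,8], [2,4,8], [3,4,6], [3,4,7], [3,6,8], [4,7,8], [5,6,8], [5,7,8]

so the chain groups are C_0 ≅ Z^9, C_1 ≅ Z^27, C_2 ≅ Z^18.

Boundary ∂_1: C_1 → C_0 is given by ∂[p,q] = [q] − [p].
As a 9×27 matrix over Z this has rank 8, with invariant factors (1,1,1,1,1,1,1,1).

Boundary ∂_2: C_2 → C_1 sends each 2-simplex [p,q,r] to [q,r] − [p,r] + [p,q]. For instance
  ∂[3,4,7] = [4,7] − [3,7] + [3,4],
  ∂[0,2,5] = [2,5] − [0,5] + [0,2].
The 27×18 boundary matrix has rank 18 and Smith normal form diag(1,1,1,1,1,1,1,1,1,1,1,1,1,1,1,1,1,2).

Reading off H_k = ker ∂_k / im ∂_{k+1}:

  H_0: rank C_0 − rank ∂_1 = 9 − 8 = 1, and the invariant factors of ∂_1 are all 1, so H_0 ≅ Z.
  H_1: rank ker ∂_1 − rank ∂_2 = (27 − 8) − 18 = 1, and ∂_2 has invariant factor 2 > 1, so H_1 ≅ Z ⊕ Z/2.
  H_2: rank ker ∂_2 − rank ∂_3 = (18 − 18) − 0 = 0, and there is no ∂_3, so H_2 ≅ 0.

As a check, the Euler characteristic is 9 − 27 + 18 = 0, which agrees with 1 − 1 + 0 = 0.

H_0 = Z,  H_1 = Z ⊕ Z/2,  H_2 = 0.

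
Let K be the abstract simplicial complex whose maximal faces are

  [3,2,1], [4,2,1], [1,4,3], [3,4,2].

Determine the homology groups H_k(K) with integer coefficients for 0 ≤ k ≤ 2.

H_0 ≅ Z,  H_1 = 0,  H_2 ≅ Z.

Take the total order 1 < 2 < 3 < 4 on the vertex set. Then K (dimension 2) consists of the simplices:

  0-simplices (4): [1], [2], [3], [4]
  1-simplices (6): [1,2], [1,3], [1,4], [2,3], [2,4], [3,4]
  2-simplices (4): [1,2,3], [1,2,4], [1,3,4], [2,3,4]

giving chain groups C_0 ≅ Z^4, C_1 ≅ Z^6, C_2 ≅ Z^4.

The boundary map ∂_1: C_1 → C_0 maps an edge to its endpoints' difference, ∂[p,q] = q − p.
This gives a 4×6 integer matrix of rank 3; reducing to Smith normal form yields diagonal entries (1,1,1).

Boundary ∂_2: C_2 → C_1 maps a triangle to the signed sum of its edges. For instance
  ∂[2,3,4] = [3,4] − [2,4] + [2,3],
  ∂[1,3,4] = [3,4] − [1,4] + [1,3].
As a 6×4 matrix over Z this has rank 3, with invariant factors (1,1,1).

Now H_k = ker ∂_k / im ∂_{k+1}, so:

  H_0: rank C_0 − rank ∂_1 = 4 − 3 = 1, and the invariant factors of ∂_1 are all 1, so H_0 ≅ Z.
  H_1: rank ker ∂_1 − rank ∂_2 = (6 − 3) − 3 = 0, and the invariant factors of ∂_2 are all 1, so H_1 ≅ 0.
  H_2: rank ker ∂_2 − rank ∂_3 = (4 − 3) − 0 = 1, and there is no ∂_3, so H_2 ≅ Z.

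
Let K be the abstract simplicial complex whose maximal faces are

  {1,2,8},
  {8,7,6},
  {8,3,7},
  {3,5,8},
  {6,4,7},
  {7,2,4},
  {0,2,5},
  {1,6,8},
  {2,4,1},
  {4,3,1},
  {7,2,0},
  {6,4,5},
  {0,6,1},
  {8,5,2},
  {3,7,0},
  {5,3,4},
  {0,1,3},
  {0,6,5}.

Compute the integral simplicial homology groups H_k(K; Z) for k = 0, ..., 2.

H_0 = Z,  H_1 = Z^2,  H_2 = Z.

K has 9 vertices, 27 edges, 18 triangles.
rank ∂_0 = 0, rank ∂_1 = 8 ⇒ b_0 = 9 − 0 − 8 = 1; all invariant factors of ∂_1 are 1 so no torsion. So H_0 = Z.
rank ∂_1 = 8, rank ∂_2 = 17 ⇒ b_1 = 27 − 8 − 17 = 2; all invariant factors of ∂_2 are 1 so no torsion. So H_1 = Z^2.
rank ∂_2 = 17, rank ∂_3 = 0 ⇒ b_2 = 18 − 17 − 0 = 1. So H_2 = Z.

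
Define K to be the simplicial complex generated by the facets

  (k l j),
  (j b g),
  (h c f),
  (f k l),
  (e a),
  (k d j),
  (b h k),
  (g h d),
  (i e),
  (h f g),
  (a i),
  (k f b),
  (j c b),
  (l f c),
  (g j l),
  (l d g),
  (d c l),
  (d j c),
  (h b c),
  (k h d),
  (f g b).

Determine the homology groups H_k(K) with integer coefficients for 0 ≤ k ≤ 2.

K has 12 vertices, 30 edges, 18 triangles.
rank ∂_0 = 0, rank ∂_1 = 10 ⇒ b_0 = 12 − 0 − 10 = 2; all invariant factors of ∂_1 are 1 so no torsion. So H_0 ≅ Z^2.
rank ∂_1 = 10, rank ∂_2 = 18 ⇒ b_1 = 30 − 10 − 18 = 2; ∂_2 has invariant factor(s) [2] giving torsion. So H_1 ≅ Z^2 ⊕ Z_2.
rank ∂_2 = 18, rank ∂_3 = 0 ⇒ b_2 = 18 − 18 − 0 = 0. So H_2 ≅ 0.

H_0 = Z^2,  H_1 = Z^2 ⊕ Z_2,  H_2 = 0.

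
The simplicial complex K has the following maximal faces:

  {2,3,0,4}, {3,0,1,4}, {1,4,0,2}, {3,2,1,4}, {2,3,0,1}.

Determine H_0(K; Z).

H_0 = Z.

Order the vertices as 0 < 1 < 2 < 3 < 4. Listing each simplex with vertices in this order, K has dimension 3 with simplices:

  0-simplices (5): [0], [1], [2], [3], [4]
  1-simplices (10): [0,1], [0,2], [0,3], [0,4], [1,2], [1,3], [1,4], [2,3], [2,4], [3,4]
  2-simplices (10): [0,1,2], [0,1,3], [0,1,4], [0,2,3], [0,2,4], [0,3,4], [1,2,3], [1,2,4], [1,3,4], [2,3,4]
  3-simplices (5): [0,1,2,3], [0,1,2,4], [0,1,3,4], [0,2,3,4], [1,2,3,4]

so the chain groups are C_0 ≅ Z^5, C_1 ≅ Z^10, C_2 ≅ Z^10, C_3 ≅ Z^5.

The boundary map ∂_1: C_1 → C_0 maps an edge to its endpoints' difference, ∂[p,q] = q − p. For instance
  ∂[3,4] = [4] − [3].
The resulting 5×10 matrix has rank 4, and its Smith normal form has invariant factors (1,1,1,1).

∂_2: C_2 → C_1 sends each 2-simplex [p,q,r] to [q,r] − [p,r] + [p,q]. For instance
  ∂[0,1,4] = [1,4] − [0,4] + [0,1],
  ∂[1,2,4] = [2,4] − [1,4] + [1,2].
The resulting 10×10 matrix has rank 6, and its Smith normal form has invariant factors (1,1,1,1,1,1).

Boundary ∂_3: C_3 → C_2 sends each 3-simplex σ to the alternating sum Σ_i (−1)^i (σ with its i-th vertex removed). For instance
  ∂[0,1,2,4] = [1,2,4] − [0,2,4] + [0,1,4] − [0,1,2],
  ∂[0,2,3,4] = [2,3,4] − [0,3,4] + [0,2,4] − [0,2,3].
The resulting 10×5 matrix has rank 4, and its Smith normal form has invariant factors (1,1,1,1).

Now H_k = ker ∂_k / im ∂_{k+1}, so:

  H_0: rank C_0 − rank ∂_1 = 5 − 4 = 1, and the invariant factors of ∂_1 are all 1, so H_0 = Z.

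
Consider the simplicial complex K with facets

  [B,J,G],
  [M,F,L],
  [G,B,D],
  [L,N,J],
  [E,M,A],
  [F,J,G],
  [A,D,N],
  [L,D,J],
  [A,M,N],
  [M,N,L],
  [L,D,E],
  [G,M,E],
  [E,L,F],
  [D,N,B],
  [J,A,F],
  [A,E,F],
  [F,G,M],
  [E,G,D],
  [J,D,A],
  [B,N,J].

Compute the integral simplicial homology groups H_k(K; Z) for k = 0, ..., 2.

H_0 ≅ Z,  H_1 ≅ Z ⊕ Z/2,  H_2 = 0.

Fix the vertex order A < B < D < E < F < G < J < L < M < N and write every simplex with vertices in increasing order. Then dim K = 2 and the simplices of K are:

  0-simplices (10): A, B, D, E, F, G, J, L, M, N
  1-simplices (30): AD, AE, AF, AJ, AM, AN, BD, BG, BJ, BN, DE, DG, DJ, DL, DN, EF, EG, EL, EM, FG, FJ, FL, FM, GJ, GM, JL, JN, LM, LN, MN
  2-simplices (20): ADJ, ADN, AEF, AEM, AFJ, AMN, BDG, BDN, BGJ, BJN, DEG, DEL, DJL, EFL, EGM, FGJ, FGM, FLM, JLN, LMN

Hence C_0 ≅ Z^10, C_1 ≅ Z^30, C_2 ≅ Z^20.

∂_1: C_1 → C_0 sends each edge [p,q] (with p < q) to q − p. For instance
  ∂JL = L − J.
The resulting 10×30 matrix has rank 9, and its Smith normal form has invariant factors (1,1,1,1,1,1,1,1,1).

Boundary ∂_2: C_2 → C_1 sends each 2-simplex [p,q,r] to [q,r] − [p,r] + [p,q]. For instance
  ∂EGM = GM − EM + EG,
  ∂ADJ = DJ − AJ + AD.
The resulting 30×20 matrix has rank 20, and its Smith normal form has invariant factors (1,1,1,1,1,1,1,1,1,1,1,1,1,1,1,1,1,1,1,2).

From H_k ≅ ker(∂_k) / im(∂_{k+1}) we obtain:

  H_0: rank C_0 − rank ∂_1 = 10 − 9 = 1, and the invariant factors of ∂_1 are all 1, so H_0 = Z.
  H_1: rank ker ∂_1 − rank ∂_2 = (30 − 9) − 20 = 1, and ∂_2 has invariant factor 2 > 1, so H_1 = Z ⊕ Z/2.
  H_2: rank ker ∂_2 − rank ∂_3 = (20 − 20) − 0 = 0, and there is no ∂_3, so H_2 = 0.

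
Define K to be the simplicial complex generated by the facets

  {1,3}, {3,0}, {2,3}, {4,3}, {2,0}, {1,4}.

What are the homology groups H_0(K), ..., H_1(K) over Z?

Fix the vertex order 0 < 1 < 2 < 3 < 4 and write every simplex with vertices in increasing order. Then dim K = 1 and the simplices of K are:

  0-simplices (5): [0], [1], [2], [3], [4]
  1-simplices (6): [0,2], [0,3], [1,3], [1,4], [2,3], [3,4]

giving chain groups C_0 ≅ Z^5, C_1 ≅ Z^6.

The boundary map ∂_1: C_1 → C_0 is given by ∂[p,q] = [q] − [p]. For instance
  ∂[0,3] = [3] − [0].
The resulting 5×6 matrix has rank 4, and its Smith normal form has invariant factors (1,1,1,1).

Reading off H_k = ker ∂_k / im ∂_{k+1}:

  H_0: rank C_0 − rank ∂_1 = 5 − 4 = 1, and the invariant factors of ∂_1 are all 1, so H_0 = Z.
  H_1: rank ker ∂_1 − rank ∂_2 = (6 − 4) − 0 = 2, and there is no ∂_2, so H_1 = Z^2.

As a check, the Euler characteristic is 5 − 6 = -1, which agrees with 1 − 2 = -1.
(K is a triangulation of a wedge of 2 circles.)

H_0 = Z,  H_1 = Z^2.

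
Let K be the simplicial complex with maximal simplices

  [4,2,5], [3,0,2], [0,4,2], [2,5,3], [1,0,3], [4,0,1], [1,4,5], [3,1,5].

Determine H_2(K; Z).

H_2 ≅ Z.

K has 6 vertices, 12 edges, 8 triangles.
rank ∂_2 = 7, rank ∂_3 = 0 ⇒ b_2 = 8 − 7 − 0 = 1. So H_2 = Z.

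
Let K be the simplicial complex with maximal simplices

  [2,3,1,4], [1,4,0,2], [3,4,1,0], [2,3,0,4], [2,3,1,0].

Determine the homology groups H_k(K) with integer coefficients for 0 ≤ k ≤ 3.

We work with the vertex ordering 0 < 1 < 2 < 3 < 4. The simplices of K, each written with vertices in increasing order, are:

  0-simplices (5): [0], [1], [2], [3], [4]
  1-simplices (10): [0,1], [0,2], [0,3], [0,4], [1,2], [1,3], [1,4], [2,3], [2,4], [3,4]
  2-simplices (10): [0,1,2], [0,1,3], [0,1,4], [0,2,3], [0,2,4], [0,3,4], [1,2,3], [1,2,4], [1,3,4], [2,3,4]
  3-simplices (5): [0,1,2,3], [0,1,2,4], [0,1,3,4], [0,2,3,4], [1,2,3,4]

Hence C_0 ≅ Z^5, C_1 ≅ Z^10, C_2 ≅ Z^10, C_3 ≅ Z^5.

∂_1: C_1 → C_0 is given by ∂[p,q] = [q] − [p]. For instance
  ∂[1,2] = [2] − [1].
As a 5×10 matrix over Z this has rank 4, with invariant factors (1,1,1,1).

The boundary map ∂_2: C_2 → C_1 maps a triangle to the signed sum of its edges. For instance
  ∂[0,1,4] = [1,4] − [0,4] + [0,1],
  ∂[1,3,4] = [3,4] − [1,4] + [1,3].
As a 10×10 matrix over Z this has rank 6, with invariant factors (1,1,1,1,1,1).

∂_3: C_3 → C_2 sends each 3-simplex σ to the alternating sum Σ_i (−1)^i (σ with its i-th vertex removed). For instance
  ∂[0,1,2,4] = [1,2,4] − [0,2,4] + [0,1,4] − [0,1,2],
  ∂[0,2,3,4] = [2,3,4] − [0,3,4] + [0,2,4] − [0,2,3].
This gives a 10×5 integer matrix of rank 4; reducing to Smith normal form yields diagonal entries (1,1,1,1).

Now H_k = ker ∂_k / im ∂_{k+1}, so:

  H_0: rank C_0 − rank ∂_1 = 5 − 4 = 1, and the invariant factors of ∂_1 are all 1, so H_0 = Z.
  H_1: rank ker ∂_1 − rank ∂_2 = (10 − 4) − 6 = 0, and the invariant factors of ∂_2 are all 1, so H_1 = 0.
  H_2: rank ker ∂_2 − rank ∂_3 = (10 − 6) − 4 = 0, and the invariant factors of ∂_3 are all 1, so H_2 = 0.
  H_3: rank ker ∂_3 − rank ∂_4 = (5 − 4) − 0 = 1, and there is no ∂_4, so H_3 = Z.

H_0 = Z,  H_1 = 0,  H_2 = 0,  H_3 = Z.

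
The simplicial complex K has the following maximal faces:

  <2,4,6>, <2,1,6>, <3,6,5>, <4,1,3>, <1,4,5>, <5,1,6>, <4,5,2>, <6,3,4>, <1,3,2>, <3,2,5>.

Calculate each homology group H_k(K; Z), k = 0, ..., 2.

We work with the vertex ordering 1 < 2 < 3 < 4 < 5 < 6. The simplices of K, each written with vertices in increasing order, are:

  0-simplices (6): [1], [2], [3], [4], [5], [6]
  1-simplices (15): [1,2], [1,3], [1,4], [1,5], [1,6], [2,3], [2,4], [2,5], [2,6], [3,4], [3,5], [3,6], [4,5], [4,6], [5,6]
  2-simplices (10): [1,2,3], [1,2,6], [1,3,4], [1,4,5], [1,5,6], [2,3,5], [2,4,5], [2,4,6], [3,4,6], [3,5,6]

Hence C_0 ≅ Z^6, C_1 ≅ Z^15, C_2 ≅ Z^10.

∂_1: C_1 → C_0 is given by ∂[p,q] = [q] − [p].
This gives a 6×15 integer matrix of rank 5; reducing to Smith normal form yields diagonal entries (1,1,1,1,1).

Boundary ∂_2: C_2 → C_1 sends each 2-simplex [p,q,r] to [q,r] − [p,r] + [p,q]. For instance
  ∂[1,5,6] = [5,6] − [1,6] + [1,5],
  ∂[3,4,6] = [4,6] − [3,6] + [3,4].
The 15×10 boundary matrix has rank 10 and Smith normal form diag(1,1,1,1,1,1,1,1,1,2).

Now H_k = ker ∂_k / im ∂_{k+1}, so:

  H_0: rank C_0 − rank ∂_1 = 6 − 5 = 1, and the invariant factors of ∂_1 are all 1, so H_0 ≅ Z.
  H_1: rank ker ∂_1 − rank ∂_2 = (15 − 5) − 10 = 0, and ∂_2 has invariant factor 2 > 1, so H_1 ≅ Z/2.
  H_2: rank ker ∂_2 − rank ∂_3 = (10 − 10) − 0 = 0, and there is no ∂_3, so H_2 ≅ 0.

As a check, the Euler characteristic is 6 − 15 + 10 = 1, which agrees with 1 − 0 + 0 = 1.

H_0 ≅ Z,  H_1 ≅ Z/2,  H_2 = 0.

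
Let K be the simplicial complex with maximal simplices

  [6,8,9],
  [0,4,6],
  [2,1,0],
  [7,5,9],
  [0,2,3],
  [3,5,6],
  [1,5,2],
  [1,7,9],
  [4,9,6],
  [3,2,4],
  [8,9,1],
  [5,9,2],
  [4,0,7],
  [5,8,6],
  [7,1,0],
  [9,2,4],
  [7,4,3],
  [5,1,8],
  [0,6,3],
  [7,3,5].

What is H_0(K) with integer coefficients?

H_0 = Z.

Order the vertices as 0 < 1 < 2 < 3 < 4 < 5 < 6 < 7 < 8 < 9. Listing each simplex with vertices in this order, K has dimension 2 with simplices:

  0-simplices (10): [0], [1], [2], [3], [4], [5], [6], [7], [8], [9]
  1-simplices (30): (30 of them)
  2-simplices (20): (20 of them)

Hence C_0 ≅ Z^10, C_1 ≅ Z^30, C_2 ≅ Z^20.

Boundary ∂_1: C_1 → C_0 maps an edge to its endpoints' difference, ∂[p,q] = q − p.
The 10×30 boundary matrix has rank 9 and Smith normal form diag(1,1,1,1,1,1,1,1,1).

∂_2: C_2 → C_1 maps a triangle to the signed sum of its edges. For instance
  ∂[6,8,9] = [8,9] − [6,9] + [6,8],
  ∂[0,4,6] = [4,6] − [0,6] + [0,4].
As a 30×20 matrix over Z this has rank 20, with invariant factors (1,1,1,1,1,1,1,1,1,1,1,1,1,1,1,1,1,1,1,2).

From H_k ≅ ker(∂_k) / im(∂_{k+1}) we obtain:

  H_0: rank C_0 − rank ∂_1 = 10 − 9 = 1, and the invariant factors of ∂_1 are all 1, so H_0 = Z.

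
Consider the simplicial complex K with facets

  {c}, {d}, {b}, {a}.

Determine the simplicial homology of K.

Fix the vertex order a < b < c < d and write every simplex with vertices in increasing order. Then dim K = 0 and the simplices of K are:

  0-simplices (4): a, b, c, d

Hence C_0 ≅ Z^4.

From H_k ≅ ker(∂_k) / im(∂_{k+1}) we obtain:

  H_0: rank C_0 − rank ∂_1 = 4 − 0 = 4, and there is no ∂_1, so H_0 = Z^4.

(K is a triangulation of a set of 4 points.)

H_0 ≅ Z^4.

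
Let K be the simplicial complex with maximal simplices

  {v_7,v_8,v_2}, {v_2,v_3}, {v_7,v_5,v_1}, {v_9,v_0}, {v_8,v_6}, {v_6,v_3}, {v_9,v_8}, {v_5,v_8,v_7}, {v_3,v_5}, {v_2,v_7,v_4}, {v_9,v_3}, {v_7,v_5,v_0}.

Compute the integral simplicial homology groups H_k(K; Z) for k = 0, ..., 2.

Take the total order v_0 < v_1 < v_2 < v_3 < v_4 < v_5 < v_6 < v_7 < v_8 < v_9 on the vertex set. Then K (dimension 2) consists of the simplices:

  0-simplices (10): [v_0], [v_1], [v_2], [v_3], [v_4], [v_5], [v_6], [v_7], [v_8], [v_9]
  1-simplices (18): (18 of them)
  2-simplices (5): [v_0,v_5,v_7], [v_1,v_5,v_7], [v_2,v_4,v_7], [v_2,v_7,v_8], [v_5,v_7,v_8]

giving chain groups C_0 ≅ Z^10, C_1 ≅ Z^18, C_2 ≅ Z^5.

The boundary map ∂_1: C_1 → C_0 maps an edge to its endpoints' difference, ∂[p,q] = q − p. For instance
  ∂[v_0,v_7] = [v_7] − [v_0].
The 10×18 boundary matrix has rank 9 and Smith normal form diag(1,1,1,1,1,1,1,1,1).

The boundary map ∂_2: C_2 → C_1 sends each 2-simplex [p,q,r] to [q,r] − [p,r] + [p,q]. For instance
  ∂[v_0,v_5,v_7] = [v_5,v_7] − [v_0,v_7] + [v_0,v_5],
  ∂[v_1,v_5,v_7] = [v_5,v_7] − [v_1,v_7] + [v_1,v_5].
As a 18×5 matrix over Z this has rank 5, with invariant factors (1,1,1,1,1).

Computing H_k = (kernel of ∂_k) / (image of ∂_{k+1}):

  H_0: rank C_0 − rank ∂_1 = 10 − 9 = 1, and the invariant factors of ∂_1 are all 1, so H_0 = Z.
  H_1: rank ker ∂_1 − rank ∂_2 = (18 − 9) − 5 = 4, and the invariant factors of ∂_2 are all 1, so H_1 = Z^4.
  H_2: rank ker ∂_2 − rank ∂_3 = (5 − 5) − 0 = 0, and there is no ∂_3, so H_2 = 0.

As a check, the Euler characteristic is 10 − 18 + 5 = -3, which agrees with 1 − 4 + 0 = -3.

H_0 ≅ Z,  H_1 ≅ Z^4,  H_2 = 0.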